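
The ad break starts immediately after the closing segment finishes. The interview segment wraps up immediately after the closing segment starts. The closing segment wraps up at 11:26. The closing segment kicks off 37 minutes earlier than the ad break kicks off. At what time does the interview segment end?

10:49

The ad break starts at 11:26.
The closing segment starts at 11:26 − 37 min = 10:49.
So the interview segment ends at 10:49.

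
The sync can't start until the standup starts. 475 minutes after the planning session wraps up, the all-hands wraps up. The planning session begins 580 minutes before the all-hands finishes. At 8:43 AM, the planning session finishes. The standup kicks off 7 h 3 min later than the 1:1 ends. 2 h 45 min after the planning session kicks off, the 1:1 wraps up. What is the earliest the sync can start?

The all-hands ends at 8:43 AM + 475 min = 4:38 PM.
The planning session starts at 4:38 PM − 580 min = 6:58 AM.
The 1:1 ends at 6:58 AM + 165 min = 9:43 AM.
The standup starts at 9:43 AM + 423 min = 4:46 PM.
The sync is bounded by the standup, so the earliest it can start is 4:46 PM.

4:46 PM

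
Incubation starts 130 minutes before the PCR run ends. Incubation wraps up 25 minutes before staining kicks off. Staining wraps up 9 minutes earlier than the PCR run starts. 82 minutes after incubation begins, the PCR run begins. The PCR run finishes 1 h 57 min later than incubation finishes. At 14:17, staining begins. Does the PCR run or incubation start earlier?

incubation

Incubation ends at 14:17 − 25 min = 13:52.
The PCR run ends at 13:52 + 117 min = 15:49.
Incubation starts at 15:49 − 130 min = 13:39.
The PCR run starts at 13:39 + 82 min = 15:01.
The PCR run starts at 15:01 and incubation starts at 13:39, so incubation is first.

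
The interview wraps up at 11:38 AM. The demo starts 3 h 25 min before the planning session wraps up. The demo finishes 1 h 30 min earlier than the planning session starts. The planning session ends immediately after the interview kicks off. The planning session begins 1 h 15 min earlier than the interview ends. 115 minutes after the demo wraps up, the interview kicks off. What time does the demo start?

The planning session starts at 11:38 AM − 75 min = 10:23 AM.
The demo ends at 10:23 AM − 90 min = 8:53 AM.
The interview starts at 8:53 AM + 115 min = 10:48 AM.
So the planning session ends at 10:48 AM.
The demo starts at 10:48 AM − 205 min = 7:23 AM.

7:23 AM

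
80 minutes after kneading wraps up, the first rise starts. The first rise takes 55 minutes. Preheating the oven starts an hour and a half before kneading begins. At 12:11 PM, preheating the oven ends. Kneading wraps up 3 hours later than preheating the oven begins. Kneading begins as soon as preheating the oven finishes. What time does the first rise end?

Kneading starts at 12:11 PM.
Preheating the oven starts at 12:11 PM − 90 min = 10:41 AM.
Kneading ends at 10:41 AM + 180 min = 1:41 PM.
The first rise starts at 1:41 PM + 80 min = 3:01 PM.
The first rise ends at 3:01 PM + 55 min = 3:56 PM.

3:56 PM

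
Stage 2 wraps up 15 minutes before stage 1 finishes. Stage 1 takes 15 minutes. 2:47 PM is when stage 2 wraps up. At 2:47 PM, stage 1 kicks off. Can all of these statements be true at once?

Stage 1 ends at 2:47 PM + 15 min = 3:02 PM.
Stage 2 ends at 3:02 PM − 15 min = 2:47 PM.
That matches the stated 2:47 PM, so the schedule is consistent.

Yes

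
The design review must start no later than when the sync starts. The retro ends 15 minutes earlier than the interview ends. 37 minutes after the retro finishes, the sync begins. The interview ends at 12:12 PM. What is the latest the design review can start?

The retro ends at 12:12 PM − 15 min = 11:57 AM.
The sync starts at 11:57 AM + 37 min = 12:34 PM.
The design review is bounded by the sync, so the latest it can start is 12:34 PM.

12:34 PM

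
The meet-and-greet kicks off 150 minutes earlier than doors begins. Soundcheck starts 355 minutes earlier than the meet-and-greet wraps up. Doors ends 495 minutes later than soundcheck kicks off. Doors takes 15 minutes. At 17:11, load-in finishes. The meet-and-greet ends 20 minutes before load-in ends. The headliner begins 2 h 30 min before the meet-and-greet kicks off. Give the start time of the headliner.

The meet-and-greet ends at 17:11 − 20 min = 16:51.
Soundcheck starts at 16:51 − 355 min = 10:56.
Doors ends at 10:56 + 495 min = 19:11.
Doors starts at 19:11 − 15 min = 18:56.
The meet-and-greet starts at 18:56 − 150 min = 16:26.
The headliner starts at 16:26 − 150 min = 13:56.

13:56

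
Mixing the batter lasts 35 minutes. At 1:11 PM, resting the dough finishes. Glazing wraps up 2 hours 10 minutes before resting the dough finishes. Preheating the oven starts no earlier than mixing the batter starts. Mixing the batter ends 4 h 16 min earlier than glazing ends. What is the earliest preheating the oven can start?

6:10 AM

Glazing ends at 1:11 PM − 130 min = 11:01 AM.
Mixing the batter ends at 11:01 AM − 256 min = 6:45 AM.
Mixing the batter starts at 6:45 AM − 35 min = 6:10 AM.
Preheating the oven is bounded by mixing the batter, so the earliest it can start is 6:10 AM.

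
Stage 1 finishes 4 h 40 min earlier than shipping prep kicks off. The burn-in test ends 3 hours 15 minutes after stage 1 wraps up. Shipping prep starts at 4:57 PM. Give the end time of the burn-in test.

Stage 1 ends at 4:57 PM − 280 min = 12:17 PM.
The burn-in test ends at 12:17 PM + 195 min = 3:32 PM.

3:32 PM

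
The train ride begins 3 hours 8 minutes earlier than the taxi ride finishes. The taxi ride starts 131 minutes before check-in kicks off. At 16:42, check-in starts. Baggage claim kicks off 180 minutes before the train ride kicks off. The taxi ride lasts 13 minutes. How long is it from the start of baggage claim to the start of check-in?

8 h 6 min

The taxi ride starts at 16:42 − 131 min = 14:31.
The taxi ride ends at 14:31 + 13 min = 14:44.
The train ride starts at 14:44 − 188 min = 11:36.
Baggage claim starts at 11:36 − 180 min = 08:36.
From 08:36 to 16:42 is 8 h 6 min.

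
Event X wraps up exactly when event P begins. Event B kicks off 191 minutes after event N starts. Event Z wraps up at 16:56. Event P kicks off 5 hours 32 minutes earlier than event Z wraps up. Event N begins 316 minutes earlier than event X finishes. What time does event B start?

09:19

Event P starts at 16:56 − 332 min = 11:24.
So event X ends at 11:24.
Event N starts at 11:24 − 316 min = 06:08.
Event B starts at 06:08 + 191 min = 09:19.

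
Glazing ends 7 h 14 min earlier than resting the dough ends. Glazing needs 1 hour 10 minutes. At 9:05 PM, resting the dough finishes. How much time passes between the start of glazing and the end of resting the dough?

Glazing ends at 9:05 PM − 434 min = 1:51 PM.
Glazing starts at 1:51 PM − 70 min = 12:41 PM.
From 12:41 PM to 9:05 PM is 504 minutes.

504 minutes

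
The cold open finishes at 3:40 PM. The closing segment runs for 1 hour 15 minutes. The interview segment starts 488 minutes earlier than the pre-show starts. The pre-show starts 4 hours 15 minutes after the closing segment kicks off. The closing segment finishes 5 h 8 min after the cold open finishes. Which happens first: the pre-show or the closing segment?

the closing segment

The closing segment ends at 3:40 PM + 308 min = 8:48 PM.
The closing segment starts at 8:48 PM − 75 min = 7:33 PM.
The pre-show starts at 7:33 PM + 255 min = 11:48 PM.
The pre-show starts at 11:48 PM and the closing segment starts at 7:33 PM, so the closing segment is first.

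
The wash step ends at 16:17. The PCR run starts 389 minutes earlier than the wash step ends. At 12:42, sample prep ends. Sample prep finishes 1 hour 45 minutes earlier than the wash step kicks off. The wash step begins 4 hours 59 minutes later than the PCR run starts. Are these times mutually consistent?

The PCR run starts at 16:17 − 389 min = 09:48.
The wash step starts at 09:48 + 299 min = 14:47.
Sample prep ends at 14:47 − 105 min = 13:02.
But sample prep is also said to end at 12:42 — a 20-minute conflict.

No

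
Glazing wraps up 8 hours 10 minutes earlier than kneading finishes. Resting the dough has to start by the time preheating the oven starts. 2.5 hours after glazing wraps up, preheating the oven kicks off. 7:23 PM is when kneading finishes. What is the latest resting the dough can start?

Glazing ends at 7:23 PM − 490 min = 11:13 AM.
Preheating the oven starts at 11:13 AM + 150 min = 1:43 PM.
Resting the dough is bounded by preheating the oven, so the latest it can start is 1:43 PM.

1:43 PM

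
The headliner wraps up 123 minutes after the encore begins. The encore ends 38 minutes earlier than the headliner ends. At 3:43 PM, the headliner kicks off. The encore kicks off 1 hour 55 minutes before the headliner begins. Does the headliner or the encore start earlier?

The encore starts at 3:43 PM − 115 min = 1:48 PM.
The headliner starts at 3:43 PM and the encore starts at 1:48 PM, so the encore is first.

the encore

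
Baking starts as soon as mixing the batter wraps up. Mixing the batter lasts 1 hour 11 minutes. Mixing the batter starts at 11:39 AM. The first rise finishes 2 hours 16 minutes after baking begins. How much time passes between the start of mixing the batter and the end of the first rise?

207 minutes

Mixing the batter ends at 11:39 AM + 71 min = 12:50 PM.
So baking starts at 12:50 PM.
The first rise ends at 12:50 PM + 136 min = 3:06 PM.
From 11:39 AM to 3:06 PM is 207 minutes.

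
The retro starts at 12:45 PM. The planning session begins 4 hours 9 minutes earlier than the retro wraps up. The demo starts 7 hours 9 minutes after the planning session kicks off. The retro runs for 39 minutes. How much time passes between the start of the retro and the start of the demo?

The retro ends at 12:45 PM + 39 min = 1:24 PM.
The planning session starts at 1:24 PM − 249 min = 9:15 AM.
The demo starts at 9:15 AM + 429 min = 4:24 PM.
From 12:45 PM to 4:24 PM is 219 minutes.

219 minutes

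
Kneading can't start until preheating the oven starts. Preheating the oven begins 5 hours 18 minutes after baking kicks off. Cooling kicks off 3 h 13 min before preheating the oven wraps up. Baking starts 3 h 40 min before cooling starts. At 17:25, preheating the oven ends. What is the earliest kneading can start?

15:50

Cooling starts at 17:25 − 193 min = 14:12.
Baking starts at 14:12 − 220 min = 10:32.
Preheating the oven starts at 10:32 + 318 min = 15:50.
Kneading is bounded by preheating the oven, so the earliest it can start is 15:50.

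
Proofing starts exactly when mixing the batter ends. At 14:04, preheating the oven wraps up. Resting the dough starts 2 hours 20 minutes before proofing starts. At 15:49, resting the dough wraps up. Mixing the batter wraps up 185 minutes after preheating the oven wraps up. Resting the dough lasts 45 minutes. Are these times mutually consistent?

Mixing the batter ends at 14:04 + 185 min = 17:09.
So proofing starts at 17:09.
Resting the dough starts at 17:09 − 140 min = 14:49.
Resting the dough ends at 14:49 + 45 min = 15:34.
But resting the dough is also said to end at 15:49 — a 15-minute conflict.

No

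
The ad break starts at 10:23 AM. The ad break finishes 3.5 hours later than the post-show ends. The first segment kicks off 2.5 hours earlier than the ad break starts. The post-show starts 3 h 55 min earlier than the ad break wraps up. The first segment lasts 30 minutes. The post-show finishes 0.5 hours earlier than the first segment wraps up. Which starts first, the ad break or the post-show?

the post-show

The first segment starts at 10:23 AM − 150 min = 7:53 AM.
The first segment ends at 7:53 AM + 30 min = 8:23 AM.
The post-show ends at 8:23 AM − 30 min = 7:53 AM.
The ad break ends at 7:53 AM + 210 min = 11:23 AM.
The post-show starts at 11:23 AM − 235 min = 7:28 AM.
The ad break starts at 10:23 AM and the post-show starts at 7:28 AM, so the post-show is first.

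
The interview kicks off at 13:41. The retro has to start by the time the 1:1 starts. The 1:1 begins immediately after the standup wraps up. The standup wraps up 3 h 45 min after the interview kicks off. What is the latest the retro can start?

17:26

The standup ends at 13:41 + 225 min = 17:26.
So the 1:1 starts at 17:26.
The retro is bounded by the 1:1, so the latest it can start is 17:26.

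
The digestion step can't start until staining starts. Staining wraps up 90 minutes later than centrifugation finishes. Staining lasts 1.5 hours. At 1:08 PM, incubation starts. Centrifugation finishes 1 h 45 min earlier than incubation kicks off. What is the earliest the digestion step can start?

Centrifugation ends at 1:08 PM − 105 min = 11:23 AM.
Staining ends at 11:23 AM + 90 min = 12:53 PM.
Staining starts at 12:53 PM − 90 min = 11:23 AM.
The digestion step is bounded by staining, so the earliest it can start is 11:23 AM.

11:23 AM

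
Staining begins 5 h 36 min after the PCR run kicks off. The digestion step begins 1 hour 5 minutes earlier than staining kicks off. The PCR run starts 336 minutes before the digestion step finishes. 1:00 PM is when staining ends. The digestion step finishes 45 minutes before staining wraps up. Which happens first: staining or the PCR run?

the PCR run

The digestion step ends at 1:00 PM − 45 min = 12:15 PM.
The PCR run starts at 12:15 PM − 336 min = 6:39 AM.
Staining starts at 6:39 AM + 336 min = 12:15 PM.
Staining starts at 12:15 PM and the PCR run starts at 6:39 AM, so the PCR run is first.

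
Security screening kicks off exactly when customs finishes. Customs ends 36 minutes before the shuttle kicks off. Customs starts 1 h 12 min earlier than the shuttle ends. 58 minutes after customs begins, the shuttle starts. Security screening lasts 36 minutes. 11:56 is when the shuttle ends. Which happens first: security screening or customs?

customs

Customs starts at 11:56 − 72 min = 10:44.
The shuttle starts at 10:44 + 58 min = 11:42.
Customs ends at 11:42 − 36 min = 11:06.
So security screening starts at 11:06.
Security screening starts at 11:06 and customs starts at 10:44, so customs is first.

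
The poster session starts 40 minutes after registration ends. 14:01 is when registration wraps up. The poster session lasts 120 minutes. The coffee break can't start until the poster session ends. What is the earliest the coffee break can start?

16:41

The poster session starts at 14:01 + 40 min = 14:41.
The poster session ends at 14:41 + 120 min = 16:41.
The coffee break is bounded by the poster session, so the earliest it can start is 16:41.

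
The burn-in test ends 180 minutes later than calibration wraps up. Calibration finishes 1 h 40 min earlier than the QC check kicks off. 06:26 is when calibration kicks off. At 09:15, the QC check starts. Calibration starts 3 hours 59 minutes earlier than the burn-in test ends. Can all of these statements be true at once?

Calibration ends at 09:15 − 100 min = 07:35.
The burn-in test ends at 07:35 + 180 min = 10:35.
Calibration starts at 10:35 − 239 min = 06:36.
But calibration is also said to start at 06:26 — a 10-minute conflict.

No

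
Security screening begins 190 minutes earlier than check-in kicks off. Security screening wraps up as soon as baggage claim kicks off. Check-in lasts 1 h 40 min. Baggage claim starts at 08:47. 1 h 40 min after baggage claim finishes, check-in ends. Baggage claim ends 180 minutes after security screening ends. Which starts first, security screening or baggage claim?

security screening

Security screening ends at 08:47.
Baggage claim ends at 08:47 + 180 min = 11:47.
Check-in ends at 11:47 + 100 min = 13:27.
Check-in starts at 13:27 − 100 min = 11:47.
Security screening starts at 11:47 − 190 min = 08:37.
Security screening starts at 08:37 and baggage claim starts at 08:47, so security screening is first.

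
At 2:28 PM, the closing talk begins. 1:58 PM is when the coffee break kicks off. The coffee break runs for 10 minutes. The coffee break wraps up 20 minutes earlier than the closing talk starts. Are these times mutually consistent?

The coffee break ends at 2:28 PM − 20 min = 2:08 PM.
The coffee break starts at 2:08 PM − 10 min = 1:58 PM.
That matches the stated 1:58 PM, so the schedule is consistent.

Yes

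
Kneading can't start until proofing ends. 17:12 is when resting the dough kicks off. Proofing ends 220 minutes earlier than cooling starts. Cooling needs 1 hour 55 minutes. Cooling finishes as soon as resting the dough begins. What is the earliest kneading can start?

Cooling ends at 17:12.
Cooling starts at 17:12 − 115 min = 15:17.
Proofing ends at 15:17 − 220 min = 11:37.
Kneading is bounded by proofing, so the earliest it can start is 11:37.

11:37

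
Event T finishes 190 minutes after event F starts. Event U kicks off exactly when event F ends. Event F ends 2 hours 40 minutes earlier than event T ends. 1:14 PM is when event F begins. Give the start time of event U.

Event T ends at 1:14 PM + 190 min = 4:24 PM.
Event F ends at 4:24 PM − 160 min = 1:44 PM.
So event U starts at 1:44 PM.

1:44 PM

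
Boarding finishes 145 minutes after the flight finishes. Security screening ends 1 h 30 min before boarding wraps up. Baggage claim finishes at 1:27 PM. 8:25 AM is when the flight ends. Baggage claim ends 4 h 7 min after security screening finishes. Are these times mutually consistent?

Yes

Boarding ends at 8:25 AM + 145 min = 10:50 AM.
Security screening ends at 10:50 AM − 90 min = 9:20 AM.
Baggage claim ends at 9:20 AM + 247 min = 1:27 PM.
That matches the stated 1:27 PM, so the schedule is consistent.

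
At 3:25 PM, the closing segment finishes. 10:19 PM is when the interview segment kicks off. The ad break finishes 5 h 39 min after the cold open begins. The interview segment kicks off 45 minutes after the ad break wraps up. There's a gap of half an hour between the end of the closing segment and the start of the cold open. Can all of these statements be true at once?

The cold open starts at 3:25 PM + 30 min = 3:55 PM.
The ad break ends at 3:55 PM + 339 min = 9:34 PM.
The interview segment starts at 9:34 PM + 45 min = 10:19 PM.
That matches the stated 10:19 PM, so the schedule is consistent.

Yes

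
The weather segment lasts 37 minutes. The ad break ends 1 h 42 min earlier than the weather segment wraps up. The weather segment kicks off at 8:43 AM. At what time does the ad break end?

The weather segment ends at 8:43 AM + 37 min = 9:20 AM.
The ad break ends at 9:20 AM − 102 min = 7:38 AM.

7:38 AM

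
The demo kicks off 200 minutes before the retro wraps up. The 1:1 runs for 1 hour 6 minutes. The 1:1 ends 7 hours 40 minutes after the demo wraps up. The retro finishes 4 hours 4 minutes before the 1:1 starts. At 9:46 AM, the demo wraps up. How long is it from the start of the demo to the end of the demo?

50 minutes

The 1:1 ends at 9:46 AM + 460 min = 5:26 PM.
The 1:1 starts at 5:26 PM − 66 min = 4:20 PM.
The retro ends at 4:20 PM − 244 min = 12:16 PM.
The demo starts at 12:16 PM − 200 min = 8:56 AM.
From 8:56 AM to 9:46 AM is 50 minutes.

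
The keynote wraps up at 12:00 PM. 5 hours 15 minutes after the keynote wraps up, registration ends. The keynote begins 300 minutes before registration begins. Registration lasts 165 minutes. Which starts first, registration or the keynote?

the keynote

Registration ends at 12:00 PM + 315 min = 5:15 PM.
Registration starts at 5:15 PM − 165 min = 2:30 PM.
The keynote starts at 2:30 PM − 300 min = 9:30 AM.
Registration starts at 2:30 PM and the keynote starts at 9:30 AM, so the keynote is first.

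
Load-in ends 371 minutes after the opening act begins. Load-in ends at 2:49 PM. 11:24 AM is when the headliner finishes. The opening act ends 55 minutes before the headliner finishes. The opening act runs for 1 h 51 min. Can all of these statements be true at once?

Yes

The opening act ends at 11:24 AM − 55 min = 10:29 AM.
The opening act starts at 10:29 AM − 111 min = 8:38 AM.
Load-in ends at 8:38 AM + 371 min = 2:49 PM.
That matches the stated 2:49 PM, so the schedule is consistent.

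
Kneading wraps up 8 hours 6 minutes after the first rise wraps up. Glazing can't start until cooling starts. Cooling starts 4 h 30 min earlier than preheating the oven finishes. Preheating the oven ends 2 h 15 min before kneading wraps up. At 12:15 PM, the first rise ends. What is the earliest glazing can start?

1:36 PM

Kneading ends at 12:15 PM + 486 min = 8:21 PM.
Preheating the oven ends at 8:21 PM − 135 min = 6:06 PM.
Cooling starts at 6:06 PM − 270 min = 1:36 PM.
Glazing is bounded by cooling, so the earliest it can start is 1:36 PM.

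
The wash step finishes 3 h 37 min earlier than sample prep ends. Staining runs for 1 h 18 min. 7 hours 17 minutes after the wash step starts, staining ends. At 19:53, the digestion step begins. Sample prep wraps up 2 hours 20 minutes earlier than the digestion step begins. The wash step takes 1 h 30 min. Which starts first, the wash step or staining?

the wash step

Sample prep ends at 19:53 − 140 min = 17:33.
The wash step ends at 17:33 − 217 min = 13:56.
The wash step starts at 13:56 − 90 min = 12:26.
Staining ends at 12:26 + 437 min = 19:43.
Staining starts at 19:43 − 78 min = 18:25.
The wash step starts at 12:26 and staining starts at 18:25, so the wash step is first.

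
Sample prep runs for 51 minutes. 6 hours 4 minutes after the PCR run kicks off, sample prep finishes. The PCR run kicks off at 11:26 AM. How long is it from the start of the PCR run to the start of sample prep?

Sample prep ends at 11:26 AM + 364 min = 5:30 PM.
Sample prep starts at 5:30 PM − 51 min = 4:39 PM.
From 11:26 AM to 4:39 PM is 5 h 13 min.

5 h 13 min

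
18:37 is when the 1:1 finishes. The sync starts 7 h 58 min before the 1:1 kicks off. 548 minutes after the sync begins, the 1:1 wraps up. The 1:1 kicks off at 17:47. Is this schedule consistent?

The sync starts at 17:47 − 478 min = 09:49.
The 1:1 ends at 09:49 + 548 min = 18:57.
But the 1:1 is also said to end at 18:37 — a 20-minute conflict.

No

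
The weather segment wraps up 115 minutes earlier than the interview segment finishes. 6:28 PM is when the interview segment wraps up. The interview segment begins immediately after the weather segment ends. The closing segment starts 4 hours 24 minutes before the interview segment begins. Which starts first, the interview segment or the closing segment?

the closing segment

The weather segment ends at 6:28 PM − 115 min = 4:33 PM.
So the interview segment starts at 4:33 PM.
The closing segment starts at 4:33 PM − 264 min = 12:09 PM.
The interview segment starts at 4:33 PM and the closing segment starts at 12:09 PM, so the closing segment is first.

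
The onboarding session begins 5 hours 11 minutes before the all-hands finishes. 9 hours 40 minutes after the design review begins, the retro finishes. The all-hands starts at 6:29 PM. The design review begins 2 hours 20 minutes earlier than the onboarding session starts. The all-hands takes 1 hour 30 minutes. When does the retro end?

The all-hands ends at 6:29 PM + 90 min = 7:59 PM.
The onboarding session starts at 7:59 PM − 311 min = 2:48 PM.
The design review starts at 2:48 PM − 140 min = 12:28 PM.
The retro ends at 12:28 PM + 580 min = 10:08 PM.

10:08 PM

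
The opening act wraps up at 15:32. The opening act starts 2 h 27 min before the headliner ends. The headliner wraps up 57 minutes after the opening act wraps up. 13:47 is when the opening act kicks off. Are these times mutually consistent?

The headliner ends at 15:32 + 57 min = 16:29.
The opening act starts at 16:29 − 147 min = 14:02.
But the opening act is also said to start at 13:47 — a 15-minute conflict.

No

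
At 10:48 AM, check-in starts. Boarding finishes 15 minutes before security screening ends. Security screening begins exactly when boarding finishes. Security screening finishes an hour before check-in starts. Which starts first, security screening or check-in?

security screening

Security screening ends at 10:48 AM − 60 min = 9:48 AM.
Boarding ends at 9:48 AM − 15 min = 9:33 AM.
So security screening starts at 9:33 AM.
Security screening starts at 9:33 AM and check-in starts at 10:48 AM, so security screening is first.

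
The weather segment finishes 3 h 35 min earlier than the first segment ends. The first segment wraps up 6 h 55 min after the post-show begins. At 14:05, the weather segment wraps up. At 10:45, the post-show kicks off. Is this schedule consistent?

Yes

The first segment ends at 10:45 + 415 min = 17:40.
The weather segment ends at 17:40 − 215 min = 14:05.
That matches the stated 14:05, so the schedule is consistent.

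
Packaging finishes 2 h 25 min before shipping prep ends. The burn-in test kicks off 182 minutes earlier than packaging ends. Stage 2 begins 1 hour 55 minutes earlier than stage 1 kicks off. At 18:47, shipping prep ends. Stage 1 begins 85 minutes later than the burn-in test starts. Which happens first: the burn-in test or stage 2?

stage 2

Packaging ends at 18:47 − 145 min = 16:22.
The burn-in test starts at 16:22 − 182 min = 13:20.
Stage 1 starts at 13:20 + 85 min = 14:45.
Stage 2 starts at 14:45 − 115 min = 12:50.
The burn-in test starts at 13:20 and stage 2 starts at 12:50, so stage 2 is first.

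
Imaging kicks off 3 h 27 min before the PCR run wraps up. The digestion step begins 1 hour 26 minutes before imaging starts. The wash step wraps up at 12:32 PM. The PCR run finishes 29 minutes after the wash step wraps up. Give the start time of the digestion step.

The PCR run ends at 12:32 PM + 29 min = 1:01 PM.
Imaging starts at 1:01 PM − 207 min = 9:34 AM.
The digestion step starts at 9:34 AM − 86 min = 8:08 AM.

8:08 AM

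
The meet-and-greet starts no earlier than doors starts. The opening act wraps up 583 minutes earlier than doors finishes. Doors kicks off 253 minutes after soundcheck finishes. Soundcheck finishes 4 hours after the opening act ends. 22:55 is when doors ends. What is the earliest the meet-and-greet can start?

The opening act ends at 22:55 − 583 min = 13:12.
Soundcheck ends at 13:12 + 240 min = 17:12.
Doors starts at 17:12 + 253 min = 21:25.
The meet-and-greet is bounded by doors, so the earliest it can start is 21:25.

21:25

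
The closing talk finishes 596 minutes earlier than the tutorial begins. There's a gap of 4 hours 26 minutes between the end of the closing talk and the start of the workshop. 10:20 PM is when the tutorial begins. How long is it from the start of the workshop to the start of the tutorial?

5 h 30 min

The closing talk ends at 10:20 PM − 596 min = 12:24 PM.
The workshop starts at 12:24 PM + 266 min = 4:50 PM.
From 4:50 PM to 10:20 PM is 5 h 30 min.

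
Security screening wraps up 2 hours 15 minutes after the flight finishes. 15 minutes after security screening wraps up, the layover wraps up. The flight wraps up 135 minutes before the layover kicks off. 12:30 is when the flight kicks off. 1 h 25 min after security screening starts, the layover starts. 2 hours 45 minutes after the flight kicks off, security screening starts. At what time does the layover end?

16:55

Security screening starts at 12:30 + 165 min = 15:15.
The layover starts at 15:15 + 85 min = 16:40.
The flight ends at 16:40 − 135 min = 14:25.
Security screening ends at 14:25 + 135 min = 16:40.
The layover ends at 16:40 + 15 min = 16:55.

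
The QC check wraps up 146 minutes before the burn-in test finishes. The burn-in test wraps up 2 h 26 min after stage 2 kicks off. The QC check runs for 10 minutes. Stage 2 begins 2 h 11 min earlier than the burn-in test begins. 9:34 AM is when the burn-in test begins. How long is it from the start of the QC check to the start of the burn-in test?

Stage 2 starts at 9:34 AM − 131 min = 7:23 AM.
The burn-in test ends at 7:23 AM + 146 min = 9:49 AM.
The QC check ends at 9:49 AM − 146 min = 7:23 AM.
The QC check starts at 7:23 AM − 10 min = 7:13 AM.
From 7:13 AM to 9:34 AM is 2 hours 21 minutes.

2 hours 21 minutes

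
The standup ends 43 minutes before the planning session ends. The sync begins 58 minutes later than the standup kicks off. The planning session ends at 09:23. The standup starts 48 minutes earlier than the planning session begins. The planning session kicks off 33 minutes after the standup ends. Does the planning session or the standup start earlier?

The standup ends at 09:23 − 43 min = 08:40.
The planning session starts at 08:40 + 33 min = 09:13.
The standup starts at 09:13 − 48 min = 08:25.
The planning session starts at 09:13 and the standup starts at 08:25, so the standup is first.

the standup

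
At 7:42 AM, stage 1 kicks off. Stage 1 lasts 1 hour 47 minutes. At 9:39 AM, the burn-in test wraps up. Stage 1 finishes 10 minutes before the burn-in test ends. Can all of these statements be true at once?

Yes

Stage 1 ends at 9:39 AM − 10 min = 9:29 AM.
Stage 1 starts at 9:29 AM − 107 min = 7:42 AM.
That matches the stated 7:42 AM, so the schedule is consistent.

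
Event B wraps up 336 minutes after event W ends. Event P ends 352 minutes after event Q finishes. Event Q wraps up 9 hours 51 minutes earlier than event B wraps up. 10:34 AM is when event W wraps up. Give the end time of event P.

12:11 PM

Event B ends at 10:34 AM + 336 min = 4:10 PM.
Event Q ends at 4:10 PM − 591 min = 6:19 AM.
Event P ends at 6:19 AM + 352 min = 12:11 PM.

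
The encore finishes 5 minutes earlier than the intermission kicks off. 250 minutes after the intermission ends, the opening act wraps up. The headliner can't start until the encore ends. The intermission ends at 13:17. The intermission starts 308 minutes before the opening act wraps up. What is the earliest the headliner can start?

12:14

The opening act ends at 13:17 + 250 min = 17:27.
The intermission starts at 17:27 − 308 min = 12:19.
The encore ends at 12:19 − 5 min = 12:14.
The headliner is bounded by the encore, so the earliest it can start is 12:14.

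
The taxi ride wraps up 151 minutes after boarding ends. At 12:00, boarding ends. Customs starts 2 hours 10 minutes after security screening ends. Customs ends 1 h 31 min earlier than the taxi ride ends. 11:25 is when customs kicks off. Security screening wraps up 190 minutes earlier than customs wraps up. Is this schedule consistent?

No

The taxi ride ends at 12:00 + 151 min = 14:31.
Customs ends at 14:31 − 91 min = 13:00.
Security screening ends at 13:00 − 190 min = 09:50.
Customs starts at 09:50 + 130 min = 12:00.
But customs is also said to start at 11:25 — a 35-minute conflict.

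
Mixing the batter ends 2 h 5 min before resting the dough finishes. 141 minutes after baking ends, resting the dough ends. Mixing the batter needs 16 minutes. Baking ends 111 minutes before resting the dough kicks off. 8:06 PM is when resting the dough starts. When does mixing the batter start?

6:15 PM

Baking ends at 8:06 PM − 111 min = 6:15 PM.
Resting the dough ends at 6:15 PM + 141 min = 8:36 PM.
Mixing the batter ends at 8:36 PM − 125 min = 6:31 PM.
Mixing the batter starts at 6:31 PM − 16 min = 6:15 PM.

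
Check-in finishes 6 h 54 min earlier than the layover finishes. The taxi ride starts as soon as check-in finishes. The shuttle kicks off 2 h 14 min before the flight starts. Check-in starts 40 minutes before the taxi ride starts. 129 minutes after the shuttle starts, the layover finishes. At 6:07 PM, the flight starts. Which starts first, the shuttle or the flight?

The shuttle starts at 6:07 PM − 134 min = 3:53 PM.
The shuttle starts at 3:53 PM and the flight starts at 6:07 PM, so the shuttle is first.

the shuttle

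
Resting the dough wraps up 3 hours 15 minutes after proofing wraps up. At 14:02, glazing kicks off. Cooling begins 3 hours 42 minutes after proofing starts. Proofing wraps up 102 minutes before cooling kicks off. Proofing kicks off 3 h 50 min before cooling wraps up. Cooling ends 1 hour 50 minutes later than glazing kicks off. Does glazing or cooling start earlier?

Cooling ends at 14:02 + 110 min = 15:52.
Proofing starts at 15:52 − 230 min = 12:02.
Cooling starts at 12:02 + 222 min = 15:44.
Glazing starts at 14:02 and cooling starts at 15:44, so glazing is first.

glazing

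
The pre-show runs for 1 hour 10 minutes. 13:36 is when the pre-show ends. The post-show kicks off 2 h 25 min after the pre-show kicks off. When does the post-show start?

14:51

The pre-show starts at 13:36 − 70 min = 12:26.
The post-show starts at 12:26 + 145 min = 14:51.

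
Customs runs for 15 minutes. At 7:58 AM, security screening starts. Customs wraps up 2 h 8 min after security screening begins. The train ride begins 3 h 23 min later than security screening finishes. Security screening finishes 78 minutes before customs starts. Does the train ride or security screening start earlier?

security screening

Customs ends at 7:58 AM + 128 min = 10:06 AM.
Customs starts at 10:06 AM − 15 min = 9:51 AM.
Security screening ends at 9:51 AM − 78 min = 8:33 AM.
The train ride starts at 8:33 AM + 203 min = 11:56 AM.
The train ride starts at 11:56 AM and security screening starts at 7:58 AM, so security screening is first.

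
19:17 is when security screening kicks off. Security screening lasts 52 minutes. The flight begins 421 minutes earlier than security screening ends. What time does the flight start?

Security screening ends at 19:17 + 52 min = 20:09.
The flight starts at 20:09 − 421 min = 13:08.

13:08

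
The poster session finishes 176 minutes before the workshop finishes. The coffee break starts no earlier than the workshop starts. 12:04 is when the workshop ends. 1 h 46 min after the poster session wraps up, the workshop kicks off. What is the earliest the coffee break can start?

10:54

The poster session ends at 12:04 − 176 min = 09:08.
The workshop starts at 09:08 + 106 min = 10:54.
The coffee break is bounded by the workshop, so the earliest it can start is 10:54.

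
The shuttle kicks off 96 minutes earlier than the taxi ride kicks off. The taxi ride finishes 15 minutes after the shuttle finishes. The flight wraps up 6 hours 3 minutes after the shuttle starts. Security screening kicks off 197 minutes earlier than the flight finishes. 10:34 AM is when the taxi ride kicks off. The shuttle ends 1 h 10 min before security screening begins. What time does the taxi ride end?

The shuttle starts at 10:34 AM − 96 min = 8:58 AM.
The flight ends at 8:58 AM + 363 min = 3:01 PM.
Security screening starts at 3:01 PM − 197 min = 11:44 AM.
The shuttle ends at 11:44 AM − 70 min = 10:34 AM.
The taxi ride ends at 10:34 AM + 15 min = 10:49 AM.

10:49 AM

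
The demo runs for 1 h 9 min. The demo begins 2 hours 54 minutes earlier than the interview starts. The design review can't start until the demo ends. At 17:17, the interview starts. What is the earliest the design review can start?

The demo starts at 17:17 − 174 min = 14:23.
The demo ends at 14:23 + 69 min = 15:32.
The design review is bounded by the demo, so the earliest it can start is 15:32.

15:32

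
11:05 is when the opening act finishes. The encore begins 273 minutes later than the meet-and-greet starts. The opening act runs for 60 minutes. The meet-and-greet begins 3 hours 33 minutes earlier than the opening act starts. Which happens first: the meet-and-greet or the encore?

The opening act starts at 11:05 − 60 min = 10:05.
The meet-and-greet starts at 10:05 − 213 min = 06:32.
The encore starts at 06:32 + 273 min = 11:05.
The meet-and-greet starts at 06:32 and the encore starts at 11:05, so the meet-and-greet is first.

the meet-and-greet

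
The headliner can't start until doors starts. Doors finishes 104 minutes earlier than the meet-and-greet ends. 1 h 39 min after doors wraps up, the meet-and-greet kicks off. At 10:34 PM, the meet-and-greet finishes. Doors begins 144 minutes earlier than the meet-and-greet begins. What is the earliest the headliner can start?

8:05 PM

Doors ends at 10:34 PM − 104 min = 8:50 PM.
The meet-and-greet starts at 8:50 PM + 99 min = 10:29 PM.
Doors starts at 10:29 PM − 144 min = 8:05 PM.
The headliner is bounded by doors, so the earliest it can start is 8:05 PM.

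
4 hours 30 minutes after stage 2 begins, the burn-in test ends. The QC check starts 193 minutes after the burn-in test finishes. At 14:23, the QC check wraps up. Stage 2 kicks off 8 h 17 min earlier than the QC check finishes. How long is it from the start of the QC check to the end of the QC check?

Stage 2 starts at 14:23 − 497 min = 06:06.
The burn-in test ends at 06:06 + 270 min = 10:36.
The QC check starts at 10:36 + 193 min = 13:49.
From 13:49 to 14:23 is 34 minutes.

34 minutes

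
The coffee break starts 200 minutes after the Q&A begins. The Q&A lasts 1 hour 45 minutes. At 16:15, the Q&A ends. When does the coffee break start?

The Q&A starts at 16:15 − 105 min = 14:30.
The coffee break starts at 14:30 + 200 min = 17:50.

17:50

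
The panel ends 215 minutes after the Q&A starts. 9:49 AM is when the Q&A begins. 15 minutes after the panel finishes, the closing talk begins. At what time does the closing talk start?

1:39 PM

The panel ends at 9:49 AM + 215 min = 1:24 PM.
The closing talk starts at 1:24 PM + 15 min = 1:39 PM.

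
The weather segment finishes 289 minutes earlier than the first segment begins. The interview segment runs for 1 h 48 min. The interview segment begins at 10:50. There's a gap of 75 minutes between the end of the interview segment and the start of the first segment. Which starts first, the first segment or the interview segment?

The interview segment ends at 10:50 + 108 min = 12:38.
The first segment starts at 12:38 + 75 min = 13:53.
The first segment starts at 13:53 and the interview segment starts at 10:50, so the interview segment is first.

the interview segment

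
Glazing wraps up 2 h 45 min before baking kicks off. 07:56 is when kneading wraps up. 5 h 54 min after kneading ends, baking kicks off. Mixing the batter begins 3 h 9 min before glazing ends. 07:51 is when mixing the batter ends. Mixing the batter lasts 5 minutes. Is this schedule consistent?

No

Baking starts at 07:56 + 354 min = 13:50.
Glazing ends at 13:50 − 165 min = 11:05.
Mixing the batter starts at 11:05 − 189 min = 07:56.
Mixing the batter ends at 07:56 + 5 min = 08:01.
But mixing the batter is also said to end at 07:51 — a 10-minute conflict.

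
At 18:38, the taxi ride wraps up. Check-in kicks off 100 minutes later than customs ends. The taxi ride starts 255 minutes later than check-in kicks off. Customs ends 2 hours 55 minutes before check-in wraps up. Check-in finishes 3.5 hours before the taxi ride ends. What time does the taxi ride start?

18:08

Check-in ends at 18:38 − 210 min = 15:08.
Customs ends at 15:08 − 175 min = 12:13.
Check-in starts at 12:13 + 100 min = 13:53.
The taxi ride starts at 13:53 + 255 min = 18:08.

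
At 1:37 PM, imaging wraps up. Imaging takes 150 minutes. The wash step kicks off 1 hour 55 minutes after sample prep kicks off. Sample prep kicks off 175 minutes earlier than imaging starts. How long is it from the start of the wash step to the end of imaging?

3 h 30 min

Imaging starts at 1:37 PM − 150 min = 11:07 AM.
Sample prep starts at 11:07 AM − 175 min = 8:12 AM.
The wash step starts at 8:12 AM + 115 min = 10:07 AM.
From 10:07 AM to 1:37 PM is 3 h 30 min.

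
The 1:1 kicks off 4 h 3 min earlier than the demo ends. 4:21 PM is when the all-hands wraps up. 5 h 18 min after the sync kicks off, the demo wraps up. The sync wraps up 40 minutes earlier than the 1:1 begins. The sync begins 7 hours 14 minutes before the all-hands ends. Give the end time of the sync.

9:42 AM

The sync starts at 4:21 PM − 434 min = 9:07 AM.
The demo ends at 9:07 AM + 318 min = 2:25 PM.
The 1:1 starts at 2:25 PM − 243 min = 10:22 AM.
The sync ends at 10:22 AM − 40 min = 9:42 AM.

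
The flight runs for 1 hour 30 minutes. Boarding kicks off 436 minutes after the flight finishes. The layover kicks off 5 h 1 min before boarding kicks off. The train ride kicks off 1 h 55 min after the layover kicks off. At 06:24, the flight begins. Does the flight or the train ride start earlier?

the flight

The flight ends at 06:24 + 90 min = 07:54.
Boarding starts at 07:54 + 436 min = 15:10.
The layover starts at 15:10 − 301 min = 10:09.
The train ride starts at 10:09 + 115 min = 12:04.
The flight starts at 06:24 and the train ride starts at 12:04, so the flight is first.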